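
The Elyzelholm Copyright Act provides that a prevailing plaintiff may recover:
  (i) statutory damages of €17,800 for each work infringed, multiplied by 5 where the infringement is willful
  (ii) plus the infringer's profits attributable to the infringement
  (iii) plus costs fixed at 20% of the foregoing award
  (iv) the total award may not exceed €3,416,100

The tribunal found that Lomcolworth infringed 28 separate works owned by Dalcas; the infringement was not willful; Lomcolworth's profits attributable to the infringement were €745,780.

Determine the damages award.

€1,493,016

Statutory damages: 28 × €17,800 = €498,400
Infringement not willful: no ×5 enhancement.
Combined award: €498,400 + €745,780 = €1,244,180
Costs: 20% of €1,244,180 = €248,836
Award plus costs: €1,244,180 + €248,836 = €1,493,016
Cap at €3,416,100: €1,493,016 is within the cap, no reduction.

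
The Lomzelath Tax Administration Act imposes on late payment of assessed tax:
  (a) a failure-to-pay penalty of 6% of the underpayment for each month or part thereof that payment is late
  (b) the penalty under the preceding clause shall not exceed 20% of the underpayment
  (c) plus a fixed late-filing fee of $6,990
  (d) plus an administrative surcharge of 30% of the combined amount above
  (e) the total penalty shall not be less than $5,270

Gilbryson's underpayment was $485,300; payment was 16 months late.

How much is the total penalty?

Accrued rate: 6% × 16 = 96%, capped at 20% → 20%
Failure-to-pay penalty: 20% of $485,300 = $97,060
Penalty before surcharge: $97,060 + $6,990 = $104,050
Administrative surcharge: 30% of $104,050 = $31,215
Total penalty: $104,050 + $31,215 = $135,265
Minimum $5,270: $135,265 meets the minimum, no increase.

$135,265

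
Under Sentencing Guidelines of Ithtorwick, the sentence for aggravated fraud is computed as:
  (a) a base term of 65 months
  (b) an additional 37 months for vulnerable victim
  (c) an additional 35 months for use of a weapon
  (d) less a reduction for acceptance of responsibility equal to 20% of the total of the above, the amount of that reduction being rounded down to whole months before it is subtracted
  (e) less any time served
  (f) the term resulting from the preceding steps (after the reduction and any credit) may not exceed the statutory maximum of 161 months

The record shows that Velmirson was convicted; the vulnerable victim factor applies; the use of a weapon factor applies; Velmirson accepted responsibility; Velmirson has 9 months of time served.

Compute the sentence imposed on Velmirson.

101 months

Vulnerable victim enhancement: +37 months
Use of a weapon enhancement: +35 months
Adjusted term: 65 months + 37 months + 35 months = 137 months
Acceptance of responsibility reduction: 20% of 137 months = 27 months (rounded down)
After reduction: 137 − 27 = 110 months
Less time served: 110 months − 9 months = 101 months
Cap at 161 months: 101 months is within the cap, no reduction.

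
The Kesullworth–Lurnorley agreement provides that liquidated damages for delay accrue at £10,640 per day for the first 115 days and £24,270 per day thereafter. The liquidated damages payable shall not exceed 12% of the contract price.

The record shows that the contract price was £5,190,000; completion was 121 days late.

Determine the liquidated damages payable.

£622,800

First 115 days: 115 × £10,640 = £1,223,600
Remaining days: (121 − 115) × £24,270 = £145,620
Accrued per-day damages: £1,223,600 + £145,620 = £1,369,220
Cap: 12% of £5,190,000 = £622,800
Cap at £622,800: £1,369,220 exceeds the cap → £622,800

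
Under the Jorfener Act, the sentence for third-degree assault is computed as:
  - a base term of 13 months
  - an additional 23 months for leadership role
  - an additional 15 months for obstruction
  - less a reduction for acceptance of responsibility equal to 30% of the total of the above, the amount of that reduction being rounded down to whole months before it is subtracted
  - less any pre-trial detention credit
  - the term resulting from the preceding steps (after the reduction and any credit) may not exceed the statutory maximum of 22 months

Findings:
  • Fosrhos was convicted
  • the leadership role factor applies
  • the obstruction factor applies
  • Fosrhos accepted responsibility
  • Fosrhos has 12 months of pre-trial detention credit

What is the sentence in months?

Leadership role enhancement: +23 months
Obstruction enhancement: +15 months
Adjusted term: 13 months + 23 months + 15 months = 51 months
Acceptance of responsibility reduction: 30% of 51 months = 15 months (rounded down)
After reduction: 51 − 15 = 36 months
Less pre-trial detention credit: 36 months − 12 months = 24 months
Cap at 22 months: 24 months exceeds the cap → 22 months

22 months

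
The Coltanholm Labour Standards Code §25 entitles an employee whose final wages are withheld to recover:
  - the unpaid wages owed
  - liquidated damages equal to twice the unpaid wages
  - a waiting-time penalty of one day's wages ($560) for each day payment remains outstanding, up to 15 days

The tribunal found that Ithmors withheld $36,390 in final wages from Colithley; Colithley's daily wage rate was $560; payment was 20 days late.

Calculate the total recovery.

Doubled: 2 × $36,390 = $72,780
Penalty days: min(20, 15) = 15
Waiting-time penalty: 15 × $560 = $8,400
Total award: $36,390 + $72,780 + $8,400 = $117,570

$117,570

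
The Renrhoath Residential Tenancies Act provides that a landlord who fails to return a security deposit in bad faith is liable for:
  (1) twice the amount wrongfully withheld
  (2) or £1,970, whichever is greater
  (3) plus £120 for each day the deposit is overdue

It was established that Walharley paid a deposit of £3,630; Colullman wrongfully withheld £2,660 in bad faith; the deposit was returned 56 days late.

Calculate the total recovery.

Doubled: 2 × £2,660 = £5,320
Minimum £1,970: £5,320 meets the minimum, no increase.
Late-return penalty: 56 × £120 = £6,720
Damages plus late penalty: £5,320 + £6,720 = £12,040

£12,040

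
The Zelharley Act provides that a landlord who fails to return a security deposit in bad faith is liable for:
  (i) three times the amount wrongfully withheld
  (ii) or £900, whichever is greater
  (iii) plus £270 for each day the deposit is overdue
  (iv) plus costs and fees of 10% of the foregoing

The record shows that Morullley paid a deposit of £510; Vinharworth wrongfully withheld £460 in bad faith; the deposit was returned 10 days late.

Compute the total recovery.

Recovery: £4,488

Trebled: 3 × £460 = £1,380
Minimum £900: £1,380 meets the minimum, no increase.
Late-return penalty: 10 × £270 = £2,700
Damages plus late penalty: £1,380 + £2,700 = £4,080
Costs and fees: 10% of £4,080 = £408
Total recovery: £4,080 + £408 = £4,488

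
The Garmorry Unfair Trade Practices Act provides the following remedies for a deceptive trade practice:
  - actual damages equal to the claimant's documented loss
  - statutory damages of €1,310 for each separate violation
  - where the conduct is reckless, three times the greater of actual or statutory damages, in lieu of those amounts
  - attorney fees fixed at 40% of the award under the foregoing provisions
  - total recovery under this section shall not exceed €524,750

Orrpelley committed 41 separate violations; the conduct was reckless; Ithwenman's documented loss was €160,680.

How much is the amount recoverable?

Statutory damages: 41 × €1,310 = €53,710
Greater of actual damages (€160,680) or statutory damages (€53,710): €160,680
Trebled: 3 × €160,680 = €482,040
Attorney fees: 40% of €482,040 = €192,816
Total before cap: €482,040 + €192,816 = €674,856
Cap at €524,750: €674,856 exceeds the cap → €524,750

Total recovery: €524,750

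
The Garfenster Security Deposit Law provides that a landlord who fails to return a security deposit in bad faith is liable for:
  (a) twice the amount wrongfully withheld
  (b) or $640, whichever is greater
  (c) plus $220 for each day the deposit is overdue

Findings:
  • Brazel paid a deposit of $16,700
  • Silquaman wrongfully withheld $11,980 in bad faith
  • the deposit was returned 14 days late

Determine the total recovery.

$27,040

Doubled: 2 × $11,980 = $23,960
Minimum $640: $23,960 meets the minimum, no increase.
Late-return penalty: 14 × $220 = $3,080
Damages plus late penalty: $23,960 + $3,080 = $27,040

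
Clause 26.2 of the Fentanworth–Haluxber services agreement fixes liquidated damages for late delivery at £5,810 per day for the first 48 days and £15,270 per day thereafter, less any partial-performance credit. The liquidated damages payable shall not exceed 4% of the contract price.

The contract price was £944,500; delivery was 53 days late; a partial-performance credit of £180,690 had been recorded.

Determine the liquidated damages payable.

First 48 days: 48 × £5,810 = £278,880
Remaining days: (53 − 48) × £15,270 = £76,350
Accrued per-day damages: £278,880 + £76,350 = £355,230
Less partial-performance credit: £355,230 − £180,690 = £174,540
Cap: 4% of £944,500 = £37,780
Cap at £37,780: £174,540 exceeds the cap → £37,780

£37,780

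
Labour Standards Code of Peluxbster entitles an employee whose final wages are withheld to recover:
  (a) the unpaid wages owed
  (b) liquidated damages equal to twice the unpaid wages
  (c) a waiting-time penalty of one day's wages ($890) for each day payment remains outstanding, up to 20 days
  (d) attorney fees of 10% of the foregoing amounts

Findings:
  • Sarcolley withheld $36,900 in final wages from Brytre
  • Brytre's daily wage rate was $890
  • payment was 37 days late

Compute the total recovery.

Doubled: 2 × $36,900 = $73,800
Penalty days: min(37, 20) = 20
Waiting-time penalty: 20 × $890 = $17,800
Subtotal: $36,900 + $73,800 + $17,800 = $128,500
Attorney fees: 10% of $128,500 = $12,850
Total award: $128,500 + $12,850 = $141,350

$141,350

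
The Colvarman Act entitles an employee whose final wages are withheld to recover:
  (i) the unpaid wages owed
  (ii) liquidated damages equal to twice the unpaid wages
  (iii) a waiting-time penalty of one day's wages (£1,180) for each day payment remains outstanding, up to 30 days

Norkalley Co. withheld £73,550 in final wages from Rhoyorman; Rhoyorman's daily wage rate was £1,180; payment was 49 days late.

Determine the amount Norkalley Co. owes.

Doubled: 2 × £73,550 = £147,100
Penalty days: min(49, 30) = 30
Waiting-time penalty: 30 × £1,180 = £35,400
Total award: £73,550 + £147,100 + £35,400 = £256,050

£256,050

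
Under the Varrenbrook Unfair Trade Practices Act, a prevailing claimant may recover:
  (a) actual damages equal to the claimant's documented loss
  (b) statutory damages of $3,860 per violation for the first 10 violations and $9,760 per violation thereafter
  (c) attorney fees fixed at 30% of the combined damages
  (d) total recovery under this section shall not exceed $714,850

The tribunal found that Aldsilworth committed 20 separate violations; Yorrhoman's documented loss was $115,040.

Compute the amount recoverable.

First 10 violations: 10 × $3,860 = $38,600
Remaining violations: (20 − 10) × $9,760 = $97,600
Statutory damages: $38,600 + $97,600 = $136,200
Combined damages: $115,040 + $136,200 = $251,240
Attorney fees: 30% of $251,240 = $75,372
Total before cap: $251,240 + $75,372 = $326,612
Cap at $714,850: $326,612 is within the cap, no reduction.

$326,612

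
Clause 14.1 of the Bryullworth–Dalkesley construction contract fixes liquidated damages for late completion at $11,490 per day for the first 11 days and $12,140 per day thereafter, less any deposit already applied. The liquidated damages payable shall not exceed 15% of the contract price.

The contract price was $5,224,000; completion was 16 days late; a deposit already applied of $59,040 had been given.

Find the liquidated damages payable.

First 11 days: 11 × $11,490 = $126,390
Remaining days: (16 − 11) × $12,140 = $60,700
Accrued per-day damages: $126,390 + $60,700 = $187,090
Less deposit already applied: $187,090 − $59,040 = $128,050
Cap: 15% of $5,224,000 = $783,600
Cap at $783,600: $128,050 is within the cap, no reduction.

Liquidated damages: $128,050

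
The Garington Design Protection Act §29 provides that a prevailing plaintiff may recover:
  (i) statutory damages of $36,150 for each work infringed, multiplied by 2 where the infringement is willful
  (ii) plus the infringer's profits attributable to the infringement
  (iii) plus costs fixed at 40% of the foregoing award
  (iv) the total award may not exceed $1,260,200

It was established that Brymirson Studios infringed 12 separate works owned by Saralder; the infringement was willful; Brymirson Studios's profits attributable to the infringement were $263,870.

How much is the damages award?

$1,260,200

Statutory damages: 12 × $36,150 = $433,800
Doubled: 2 × $433,800 = $867,600
Combined award: $867,600 + $263,870 = $1,131,470
Costs: 40% of $1,131,470 = $452,588
Award plus costs: $1,131,470 + $452,588 = $1,584,058
Cap at $1,260,200: $1,584,058 exceeds the cap → $1,260,200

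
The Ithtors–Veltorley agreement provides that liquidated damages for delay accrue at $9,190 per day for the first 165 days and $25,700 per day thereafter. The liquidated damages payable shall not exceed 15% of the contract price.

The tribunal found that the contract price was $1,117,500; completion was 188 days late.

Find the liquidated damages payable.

First 165 days: 165 × $9,190 = $1,516,350
Remaining days: (188 − 165) × $25,700 = $591,100
Accrued per-day damages: $1,516,350 + $591,100 = $2,107,450
Cap: 15% of $1,117,500 = $167,625
Cap at $167,625: $2,107,450 exceeds the cap → $167,625

$167,625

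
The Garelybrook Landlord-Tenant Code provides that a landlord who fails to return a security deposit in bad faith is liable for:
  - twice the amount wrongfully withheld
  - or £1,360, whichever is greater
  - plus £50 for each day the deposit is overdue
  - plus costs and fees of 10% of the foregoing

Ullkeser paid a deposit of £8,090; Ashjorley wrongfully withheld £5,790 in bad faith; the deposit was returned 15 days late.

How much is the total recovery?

Doubled: 2 × £5,790 = £11,580
Minimum £1,360: £11,580 meets the minimum, no increase.
Late-return penalty: 15 × £50 = £750
Damages plus late penalty: £11,580 + £750 = £12,330
Costs and fees: 10% of £12,330 = £1,233
Total recovery: £12,330 + £1,233 = £13,563

£13,563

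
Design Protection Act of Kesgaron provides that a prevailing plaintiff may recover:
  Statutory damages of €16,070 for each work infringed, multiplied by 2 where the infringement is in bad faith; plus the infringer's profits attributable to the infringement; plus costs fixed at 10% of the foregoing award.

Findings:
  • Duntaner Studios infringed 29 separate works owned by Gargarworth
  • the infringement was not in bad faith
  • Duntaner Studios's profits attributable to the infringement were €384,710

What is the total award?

€935,814

Statutory damages: 29 × €16,070 = €466,030
Infringement not in bad faith: no ×2 enhancement.
Combined award: €466,030 + €384,710 = €850,740
Costs: 10% of €850,740 = €85,074
Award plus costs: €850,740 + €85,074 = €935,814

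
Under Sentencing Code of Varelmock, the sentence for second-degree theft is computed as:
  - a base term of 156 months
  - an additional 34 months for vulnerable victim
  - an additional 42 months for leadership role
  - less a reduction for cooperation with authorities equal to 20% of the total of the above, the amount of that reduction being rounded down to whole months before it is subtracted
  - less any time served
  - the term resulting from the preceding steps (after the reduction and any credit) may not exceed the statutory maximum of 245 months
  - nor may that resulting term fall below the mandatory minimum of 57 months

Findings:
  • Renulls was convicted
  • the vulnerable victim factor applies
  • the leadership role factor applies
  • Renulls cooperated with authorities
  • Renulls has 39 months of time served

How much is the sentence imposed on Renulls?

147 months

Vulnerable victim enhancement: +34 months
Leadership role enhancement: +42 months
Adjusted term: 156 months + 34 months + 42 months = 232 months
Cooperation with authorities reduction: 20% of 232 months = 46 months (rounded down)
After reduction: 232 − 46 = 186 months
Less time served: 186 months − 39 months = 147 months
Cap at 245 months: 147 months is within the cap, no reduction.
Minimum 57 months: 147 months meets the minimum, no increase.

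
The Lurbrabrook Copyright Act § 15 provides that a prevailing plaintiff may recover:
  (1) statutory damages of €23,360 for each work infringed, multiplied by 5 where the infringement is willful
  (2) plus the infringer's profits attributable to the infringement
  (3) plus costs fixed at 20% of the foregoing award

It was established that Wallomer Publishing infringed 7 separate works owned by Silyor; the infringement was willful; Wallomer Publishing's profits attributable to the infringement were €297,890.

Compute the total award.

€1,338,588

Statutory damages: 7 × €23,360 = €163,520
Multiplied by 5: 5 × €163,520 = €817,600
Combined award: €817,600 + €297,890 = €1,115,490
Costs: 20% of €1,115,490 = €223,098
Award plus costs: €1,115,490 + €223,098 = €1,338,588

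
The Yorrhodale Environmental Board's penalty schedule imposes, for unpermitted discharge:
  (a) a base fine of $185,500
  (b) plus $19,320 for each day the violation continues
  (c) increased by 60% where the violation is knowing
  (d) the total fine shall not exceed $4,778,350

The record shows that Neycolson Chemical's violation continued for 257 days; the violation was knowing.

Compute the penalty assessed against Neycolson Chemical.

Per-day component: 257 × $19,320 = $4,965,240
Base plus per-day: $185,500 + $4,965,240 = $5,150,740
Enhancement: 60% of $5,150,740 = $3,090,444
Enhanced fine: $5,150,740 + $3,090,444 = $8,241,184
Cap at $4,778,350: $8,241,184 exceeds the cap → $4,778,350

$4,778,350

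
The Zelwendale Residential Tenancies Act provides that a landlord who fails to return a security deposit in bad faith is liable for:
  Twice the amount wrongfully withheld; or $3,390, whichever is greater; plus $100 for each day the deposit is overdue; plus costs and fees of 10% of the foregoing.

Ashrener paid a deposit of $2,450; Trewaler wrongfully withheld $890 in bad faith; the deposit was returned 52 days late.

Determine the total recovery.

Doubled: 2 × $890 = $1,780
Minimum $3,390: $1,780 is below the minimum → $3,390
Late-return penalty: 52 × $100 = $5,200
Damages plus late penalty: $3,390 + $5,200 = $8,590
Costs and fees: 10% of $8,590 = $859
Total recovery: $8,590 + $859 = $9,449

$9,449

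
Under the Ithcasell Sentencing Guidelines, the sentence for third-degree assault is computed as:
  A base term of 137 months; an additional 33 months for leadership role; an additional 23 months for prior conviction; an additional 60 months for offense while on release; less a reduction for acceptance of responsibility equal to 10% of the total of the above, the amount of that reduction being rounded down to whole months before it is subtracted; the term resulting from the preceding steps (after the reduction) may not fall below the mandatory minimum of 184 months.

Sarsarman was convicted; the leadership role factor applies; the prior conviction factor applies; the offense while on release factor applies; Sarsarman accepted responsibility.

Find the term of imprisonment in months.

Leadership role enhancement: +33 months
Prior conviction enhancement: +23 months
Offense while on release enhancement: +60 months
Adjusted term: 137 months + 33 months + 23 months + 60 months = 253 months
Acceptance of responsibility reduction: 10% of 253 months = 25 months (rounded down)
After reduction: 253 − 25 = 228 months
Minimum 184 months: 228 months meets the minimum, no increase.

228 months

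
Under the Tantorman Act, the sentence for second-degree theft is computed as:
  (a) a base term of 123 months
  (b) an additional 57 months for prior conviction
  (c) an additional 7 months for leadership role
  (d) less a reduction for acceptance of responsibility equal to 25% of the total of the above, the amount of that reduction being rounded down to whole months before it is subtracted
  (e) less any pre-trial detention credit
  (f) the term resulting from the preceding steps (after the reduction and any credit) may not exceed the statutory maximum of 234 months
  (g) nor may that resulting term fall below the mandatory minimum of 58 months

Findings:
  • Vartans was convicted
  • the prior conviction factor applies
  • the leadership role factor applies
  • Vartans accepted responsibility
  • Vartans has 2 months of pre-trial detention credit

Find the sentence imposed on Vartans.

Prior conviction enhancement: +57 months
Leadership role enhancement: +7 months
Adjusted term: 123 months + 57 months + 7 months = 187 months
Acceptance of responsibility reduction: 25% of 187 months = 46 months (rounded down)
After reduction: 187 − 46 = 141 months
Less pre-trial detention credit: 141 months − 2 months = 139 months
Cap at 234 months: 139 months is within the cap, no reduction.
Minimum 58 months: 139 months meets the minimum, no increase.

139 months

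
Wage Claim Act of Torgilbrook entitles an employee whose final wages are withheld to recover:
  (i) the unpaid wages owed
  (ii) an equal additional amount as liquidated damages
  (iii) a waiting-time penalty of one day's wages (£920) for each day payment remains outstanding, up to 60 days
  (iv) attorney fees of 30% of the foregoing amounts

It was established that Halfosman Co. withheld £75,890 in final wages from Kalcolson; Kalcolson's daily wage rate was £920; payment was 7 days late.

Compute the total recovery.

Liquidated damages (equal amount): £75,890
Penalty days: min(7, 60) = 7
Waiting-time penalty: 7 × £920 = £6,440
Subtotal: £75,890 + £75,890 + £6,440 = £158,220
Attorney fees: 30% of £158,220 = £47,466
Total award: £158,220 + £47,466 = £205,686

£205,686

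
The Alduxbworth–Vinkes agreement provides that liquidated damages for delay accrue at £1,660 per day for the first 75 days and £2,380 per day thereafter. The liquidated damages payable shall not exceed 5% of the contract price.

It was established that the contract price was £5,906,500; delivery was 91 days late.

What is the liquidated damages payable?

£162,580

First 75 days: 75 × £1,660 = £124,500
Remaining days: (91 − 75) × £2,380 = £38,080
Accrued per-day damages: £124,500 + £38,080 = £162,580
Cap: 5% of £5,906,500 = £295,325
Cap at £295,325: £162,580 is within the cap, no reduction.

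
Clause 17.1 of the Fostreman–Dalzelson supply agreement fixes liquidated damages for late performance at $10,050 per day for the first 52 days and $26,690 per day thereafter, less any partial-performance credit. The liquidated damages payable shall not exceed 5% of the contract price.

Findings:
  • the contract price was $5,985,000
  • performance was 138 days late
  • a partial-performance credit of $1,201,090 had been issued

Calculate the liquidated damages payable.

First 52 days: 52 × $10,050 = $522,600
Remaining days: (138 − 52) × $26,690 = $2,295,340
Accrued per-day damages: $522,600 + $2,295,340 = $2,817,940
Less partial-performance credit: $2,817,940 − $1,201,090 = $1,616,850
Cap: 5% of $5,985,000 = $299,250
Cap at $299,250: $1,616,850 exceeds the cap → $299,250

Liquidated damages: $299,250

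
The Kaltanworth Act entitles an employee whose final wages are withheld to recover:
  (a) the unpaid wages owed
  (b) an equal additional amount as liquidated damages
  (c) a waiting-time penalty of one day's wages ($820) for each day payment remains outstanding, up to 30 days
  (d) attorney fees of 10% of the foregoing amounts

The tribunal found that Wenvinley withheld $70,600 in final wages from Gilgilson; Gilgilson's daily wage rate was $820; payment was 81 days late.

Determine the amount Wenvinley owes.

Liquidated damages (equal amount): $70,600
Penalty days: min(81, 30) = 30
Waiting-time penalty: 30 × $820 = $24,600
Subtotal: $70,600 + $70,600 + $24,600 = $165,800
Attorney fees: 10% of $165,800 = $16,580
Total award: $165,800 + $16,580 = $182,380

$182,380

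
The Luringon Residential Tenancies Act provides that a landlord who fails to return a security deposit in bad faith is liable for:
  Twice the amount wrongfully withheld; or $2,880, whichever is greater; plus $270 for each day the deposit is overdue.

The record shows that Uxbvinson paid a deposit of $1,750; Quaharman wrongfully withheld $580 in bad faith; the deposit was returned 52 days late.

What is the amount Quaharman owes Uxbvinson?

Doubled: 2 × $580 = $1,160
Minimum $2,880: $1,160 is below the minimum → $2,880
Late-return penalty: 52 × $270 = $14,040
Damages plus late penalty: $2,880 + $14,040 = $16,920

$16,920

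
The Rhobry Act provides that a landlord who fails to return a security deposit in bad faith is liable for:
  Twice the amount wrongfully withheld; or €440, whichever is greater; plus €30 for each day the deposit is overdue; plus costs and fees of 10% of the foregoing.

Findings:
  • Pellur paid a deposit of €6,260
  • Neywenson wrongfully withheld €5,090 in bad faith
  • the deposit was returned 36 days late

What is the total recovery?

Doubled: 2 × €5,090 = €10,180
Minimum €440: €10,180 meets the minimum, no increase.
Late-return penalty: 36 × €30 = €1,080
Damages plus late penalty: €10,180 + €1,080 = €11,260
Costs and fees: 10% of €11,260 = €1,126
Total recovery: €11,260 + €1,126 = €12,386

Recovery: €12,386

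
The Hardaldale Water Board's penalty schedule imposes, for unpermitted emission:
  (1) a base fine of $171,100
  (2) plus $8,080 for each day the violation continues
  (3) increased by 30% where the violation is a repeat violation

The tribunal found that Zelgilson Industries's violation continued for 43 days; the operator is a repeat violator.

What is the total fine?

$674,102

Per-day component: 43 × $8,080 = $347,440
Base plus per-day: $171,100 + $347,440 = $518,540
Enhancement: 30% of $518,540 = $155,562
Enhanced fine: $518,540 + $155,562 = $674,102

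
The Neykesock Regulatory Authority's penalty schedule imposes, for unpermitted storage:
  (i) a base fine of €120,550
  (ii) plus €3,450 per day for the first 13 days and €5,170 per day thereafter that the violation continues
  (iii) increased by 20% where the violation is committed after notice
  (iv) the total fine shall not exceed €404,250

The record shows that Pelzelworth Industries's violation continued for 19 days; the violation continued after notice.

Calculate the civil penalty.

First 13 days: 13 × €3,450 = €44,850
Remaining days: (19 − 13) × €5,170 = €31,020
Per-day component: €44,850 + €31,020 = €75,870
Base plus per-day: €120,550 + €75,870 = €196,420
Enhancement: 20% of €196,420 = €39,284
Enhanced fine: €196,420 + €39,284 = €235,704
Cap at €404,250: €235,704 is within the cap, no reduction.

€235,704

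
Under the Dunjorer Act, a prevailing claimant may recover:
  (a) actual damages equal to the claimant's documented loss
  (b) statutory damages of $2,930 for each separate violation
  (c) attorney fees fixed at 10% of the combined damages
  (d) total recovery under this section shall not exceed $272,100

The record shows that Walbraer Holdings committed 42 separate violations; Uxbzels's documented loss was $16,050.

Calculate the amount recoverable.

Statutory damages: 42 × $2,930 = $123,060
Combined damages: $16,050 + $123,060 = $139,110
Attorney fees: 10% of $139,110 = $13,911
Total before cap: $139,110 + $13,911 = $153,021
Cap at $272,100: $153,021 is within the cap, no reduction.

$153,021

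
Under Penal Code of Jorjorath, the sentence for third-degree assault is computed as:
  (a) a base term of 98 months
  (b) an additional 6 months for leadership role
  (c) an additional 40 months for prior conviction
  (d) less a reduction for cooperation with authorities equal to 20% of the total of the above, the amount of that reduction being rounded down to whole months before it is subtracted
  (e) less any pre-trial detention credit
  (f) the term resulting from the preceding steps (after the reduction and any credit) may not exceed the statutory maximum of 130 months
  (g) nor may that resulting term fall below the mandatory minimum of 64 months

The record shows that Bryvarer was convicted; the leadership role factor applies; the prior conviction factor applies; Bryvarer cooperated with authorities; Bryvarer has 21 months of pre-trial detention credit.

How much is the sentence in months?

Leadership role enhancement: +6 months
Prior conviction enhancement: +40 months
Adjusted term: 98 months + 6 months + 40 months = 144 months
Cooperation with authorities reduction: 20% of 144 months = 28 months (rounded down)
After reduction: 144 − 28 = 116 months
Less pre-trial detention credit: 116 months − 21 months = 95 months
Cap at 130 months: 95 months is within the cap, no reduction.
Minimum 64 months: 95 months meets the minimum, no increase.

95 months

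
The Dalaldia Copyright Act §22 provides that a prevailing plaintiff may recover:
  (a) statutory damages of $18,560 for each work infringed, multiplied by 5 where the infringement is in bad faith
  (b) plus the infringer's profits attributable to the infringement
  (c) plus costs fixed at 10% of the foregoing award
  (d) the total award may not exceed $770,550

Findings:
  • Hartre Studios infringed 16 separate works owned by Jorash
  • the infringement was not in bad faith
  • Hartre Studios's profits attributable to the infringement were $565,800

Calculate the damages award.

Award: $770,550

Statutory damages: 16 × $18,560 = $296,960
Infringement not in bad faith: no ×5 enhancement.
Combined award: $296,960 + $565,800 = $862,760
Costs: 10% of $862,760 = $86,276
Award plus costs: $862,760 + $86,276 = $949,036
Cap at $770,550: $949,036 exceeds the cap → $770,550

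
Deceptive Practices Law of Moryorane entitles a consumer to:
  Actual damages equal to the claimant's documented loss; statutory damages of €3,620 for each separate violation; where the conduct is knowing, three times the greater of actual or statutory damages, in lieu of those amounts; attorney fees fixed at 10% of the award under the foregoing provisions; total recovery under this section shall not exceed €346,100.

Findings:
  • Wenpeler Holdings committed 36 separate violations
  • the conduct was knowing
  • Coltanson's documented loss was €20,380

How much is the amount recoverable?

€346,100

Statutory damages: 36 × €3,620 = €130,320
Greater of actual damages (€20,380) or statutory damages (€130,320): €130,320
Trebled: 3 × €130,320 = €390,960
Attorney fees: 10% of €390,960 = €39,096
Total before cap: €390,960 + €39,096 = €430,056
Cap at €346,100: €430,056 exceeds the cap → €346,100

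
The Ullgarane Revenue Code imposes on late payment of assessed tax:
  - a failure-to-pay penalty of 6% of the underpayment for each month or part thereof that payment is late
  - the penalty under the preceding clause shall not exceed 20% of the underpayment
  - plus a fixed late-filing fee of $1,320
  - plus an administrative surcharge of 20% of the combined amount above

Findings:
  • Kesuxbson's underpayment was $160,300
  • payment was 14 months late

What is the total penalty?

Accrued rate: 6% × 14 = 84%, capped at 20% → 20%
Failure-to-pay penalty: 20% of $160,300 = $32,060
Penalty before surcharge: $32,060 + $1,320 = $33,380
Administrative surcharge: 20% of $33,380 = $6,676
Total penalty: $33,380 + $6,676 = $40,056

$40,056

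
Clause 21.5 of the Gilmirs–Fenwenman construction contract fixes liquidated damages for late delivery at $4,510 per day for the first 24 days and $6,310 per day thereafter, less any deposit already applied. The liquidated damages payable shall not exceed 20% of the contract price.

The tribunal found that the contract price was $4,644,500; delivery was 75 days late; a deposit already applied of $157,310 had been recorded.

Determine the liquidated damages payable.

$272,740

First 24 days: 24 × $4,510 = $108,240
Remaining days: (75 − 24) × $6,310 = $321,810
Accrued per-day damages: $108,240 + $321,810 = $430,050
Less deposit already applied: $430,050 − $157,310 = $272,740
Cap: 20% of $4,644,500 = $928,900
Cap at $928,900: $272,740 is within the cap, no reduction.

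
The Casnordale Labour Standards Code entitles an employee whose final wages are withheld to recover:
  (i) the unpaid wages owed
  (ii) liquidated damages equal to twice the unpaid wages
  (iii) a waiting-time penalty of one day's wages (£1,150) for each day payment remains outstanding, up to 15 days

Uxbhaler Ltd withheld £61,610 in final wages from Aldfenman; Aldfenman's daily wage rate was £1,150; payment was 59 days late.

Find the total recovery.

Doubled: 2 × £61,610 = £123,220
Penalty days: min(59, 15) = 15
Waiting-time penalty: 15 × £1,150 = £17,250
Total award: £61,610 + £123,220 + £17,250 = £202,080

£202,080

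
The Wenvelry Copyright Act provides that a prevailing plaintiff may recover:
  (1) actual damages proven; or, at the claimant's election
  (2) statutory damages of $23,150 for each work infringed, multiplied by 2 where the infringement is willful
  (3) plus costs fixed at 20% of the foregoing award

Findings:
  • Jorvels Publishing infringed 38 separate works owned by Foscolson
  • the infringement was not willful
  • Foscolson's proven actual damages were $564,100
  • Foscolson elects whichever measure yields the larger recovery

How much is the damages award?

Statutory damages: 38 × $23,150 = $879,700
Infringement not willful: no ×2 enhancement.
Greater of actual damages ($564,100) or statutory damages ($879,700): $879,700
Costs: 20% of $879,700 = $175,940
Award plus costs: $879,700 + $175,940 = $1,055,640

$1,055,640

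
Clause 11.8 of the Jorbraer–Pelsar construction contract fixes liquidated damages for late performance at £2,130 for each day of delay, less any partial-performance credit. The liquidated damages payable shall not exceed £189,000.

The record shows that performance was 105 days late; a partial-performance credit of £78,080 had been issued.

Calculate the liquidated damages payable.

£145,570

Per-day damages: 105 × £2,130 = £223,650
Less partial-performance credit: £223,650 − £78,080 = £145,570
Cap at £189,000: £145,570 is within the cap, no reduction.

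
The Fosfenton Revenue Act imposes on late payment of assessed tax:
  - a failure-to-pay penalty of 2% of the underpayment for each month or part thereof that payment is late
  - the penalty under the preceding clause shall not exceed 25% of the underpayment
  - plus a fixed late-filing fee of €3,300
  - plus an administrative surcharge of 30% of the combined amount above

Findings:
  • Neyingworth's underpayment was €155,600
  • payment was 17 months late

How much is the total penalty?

€54,860

Accrued rate: 2% × 17 = 34%, capped at 25% → 25%
Failure-to-pay penalty: 25% of €155,600 = €38,900
Penalty before surcharge: €38,900 + €3,300 = €42,200
Administrative surcharge: 30% of €42,200 = €12,660
Total penalty: €42,200 + €12,660 = €54,860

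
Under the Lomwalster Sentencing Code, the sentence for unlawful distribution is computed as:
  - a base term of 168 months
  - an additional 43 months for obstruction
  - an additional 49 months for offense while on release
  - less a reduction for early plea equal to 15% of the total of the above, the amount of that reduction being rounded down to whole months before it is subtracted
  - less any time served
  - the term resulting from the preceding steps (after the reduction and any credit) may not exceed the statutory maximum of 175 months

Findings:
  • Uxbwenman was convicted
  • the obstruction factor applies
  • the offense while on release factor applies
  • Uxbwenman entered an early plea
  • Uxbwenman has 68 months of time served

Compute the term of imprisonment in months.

Obstruction enhancement: +43 months
Offense while on release enhancement: +49 months
Adjusted term: 168 months + 43 months + 49 months = 260 months
Early plea reduction: 15% of 260 months = 39 months (rounded down)
After reduction: 260 − 39 = 221 months
Less time served: 221 months − 68 months = 153 months
Cap at 175 months: 153 months is within the cap, no reduction.

153 months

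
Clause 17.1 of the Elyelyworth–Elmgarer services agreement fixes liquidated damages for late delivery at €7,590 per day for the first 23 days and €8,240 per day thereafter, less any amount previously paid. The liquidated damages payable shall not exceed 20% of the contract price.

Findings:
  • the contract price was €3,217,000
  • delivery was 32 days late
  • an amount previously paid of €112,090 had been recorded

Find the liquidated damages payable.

€136,640

First 23 days: 23 × €7,590 = €174,570
Remaining days: (32 − 23) × €8,240 = €74,160
Accrued per-day damages: €174,570 + €74,160 = €248,730
Less amount previously paid: €248,730 − €112,090 = €136,640
Cap: 20% of €3,217,000 = €643,400
Cap at €643,400: €136,640 is within the cap, no reduction.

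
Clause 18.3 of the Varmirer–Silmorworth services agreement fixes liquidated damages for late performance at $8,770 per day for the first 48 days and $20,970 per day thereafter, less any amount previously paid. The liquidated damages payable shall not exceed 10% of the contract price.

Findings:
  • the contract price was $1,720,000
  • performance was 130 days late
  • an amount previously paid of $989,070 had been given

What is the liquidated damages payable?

First 48 days: 48 × $8,770 = $420,960
Remaining days: (130 − 48) × $20,970 = $1,719,540
Accrued per-day damages: $420,960 + $1,719,540 = $2,140,500
Less amount previously paid: $2,140,500 − $989,070 = $1,151,430
Cap: 10% of $1,720,000 = $172,000
Cap at $172,000: $1,151,430 exceeds the cap → $172,000

$172,000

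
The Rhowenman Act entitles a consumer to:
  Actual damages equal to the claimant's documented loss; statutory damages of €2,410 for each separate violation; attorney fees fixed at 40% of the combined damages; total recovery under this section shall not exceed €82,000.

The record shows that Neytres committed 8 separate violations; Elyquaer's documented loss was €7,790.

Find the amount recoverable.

Statutory damages: 8 × €2,410 = €19,280
Combined damages: €7,790 + €19,280 = €27,070
Attorney fees: 40% of €27,070 = €10,828
Total before cap: €27,070 + €10,828 = €37,898
Cap at €82,000: €37,898 is within the cap, no reduction.

€37,898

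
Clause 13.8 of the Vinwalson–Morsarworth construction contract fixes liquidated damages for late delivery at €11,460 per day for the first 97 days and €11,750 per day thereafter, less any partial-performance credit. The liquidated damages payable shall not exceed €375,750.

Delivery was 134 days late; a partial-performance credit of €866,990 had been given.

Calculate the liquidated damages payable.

First 97 days: 97 × €11,460 = €1,111,620
Remaining days: (134 − 97) × €11,750 = €434,750
Accrued per-day damages: €1,111,620 + €434,750 = €1,546,370
Less partial-performance credit: €1,546,370 − €866,990 = €679,380
Cap at €375,750: €679,380 exceeds the cap → €375,750

Liquidated damages: €375,750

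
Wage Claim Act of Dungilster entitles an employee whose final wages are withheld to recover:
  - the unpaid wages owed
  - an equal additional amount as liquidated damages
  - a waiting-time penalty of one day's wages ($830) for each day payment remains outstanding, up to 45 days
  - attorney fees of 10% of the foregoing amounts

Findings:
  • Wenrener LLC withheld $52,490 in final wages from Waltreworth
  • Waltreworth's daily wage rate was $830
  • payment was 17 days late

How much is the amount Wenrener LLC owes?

Total award: $130,999

Liquidated damages (equal amount): $52,490
Penalty days: min(17, 45) = 17
Waiting-time penalty: 17 × $830 = $14,110
Subtotal: $52,490 + $52,490 + $14,110 = $119,090
Attorney fees: 10% of $119,090 = $11,909
Total award: $119,090 + $11,909 = $130,999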